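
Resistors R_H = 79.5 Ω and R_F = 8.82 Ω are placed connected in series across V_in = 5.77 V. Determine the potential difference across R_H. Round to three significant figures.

V ≈ 5.19 V

ΣR = 79.5 + 8.82 = 88.32 Ω.
By the voltage-divider rule, V = 5.77 × 79.50/88.32 = 5.194 V.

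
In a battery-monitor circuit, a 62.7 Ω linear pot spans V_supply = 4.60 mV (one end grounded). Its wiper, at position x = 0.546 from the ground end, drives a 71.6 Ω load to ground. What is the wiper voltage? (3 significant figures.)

V_out ≈ 2.06 mV

The pot divides into 28.47 Ω above the wiper and 34.23 Ω below.
Lower segment in parallel with the load: 34.23 ‖ 71.6 = 23.16 Ω.
Then V_out = V_supply · 23.16/(28.47 + 23.16) = 2.064 mV.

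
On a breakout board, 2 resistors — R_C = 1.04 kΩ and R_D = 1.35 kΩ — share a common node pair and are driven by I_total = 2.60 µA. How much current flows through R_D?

I ≈ 1.13 µA

For two parallel branches, I_k = I_total · (other R)/(sum of R).
So I = 2.60 × 1.04/2.390 = 1.131 µA.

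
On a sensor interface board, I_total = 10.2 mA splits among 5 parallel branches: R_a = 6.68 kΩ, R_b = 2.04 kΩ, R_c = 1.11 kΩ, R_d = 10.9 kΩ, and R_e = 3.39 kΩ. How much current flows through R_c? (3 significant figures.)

I ≈ 4.77 mA

Conductances: ΣG = 1/6.68 + 1/2.04 + 1/1.11 + 1/10.9 + 1/3.39 = 1.928 (1/kΩ).
Current divider: I(R_c) = I_total · G_k/ΣG = 10.2 × (0.9009/1.928) = 10.2 × 0.4674 = 4.767 mA.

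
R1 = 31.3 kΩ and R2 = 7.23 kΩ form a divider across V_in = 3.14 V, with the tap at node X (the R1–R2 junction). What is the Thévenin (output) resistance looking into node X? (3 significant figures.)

R_th ≈ 5.87 kΩ

Zeroing V_in shorts the top of R1 to ground, so R_th = R1 ‖ R2 = 5.873 kΩ.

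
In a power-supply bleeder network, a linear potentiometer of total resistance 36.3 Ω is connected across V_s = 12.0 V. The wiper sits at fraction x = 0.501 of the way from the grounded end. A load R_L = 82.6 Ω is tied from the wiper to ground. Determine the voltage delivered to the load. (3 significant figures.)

Lower segment x·R_p = 18.19 Ω; upper segment (1−x)·R_p = 18.11 Ω.
(x·R_p) ‖ R_L = 14.90 Ω.
Loaded-divider output: V_out = 12.0 × 0.4514 = 5.417 V.

V_out ≈ 5.42 V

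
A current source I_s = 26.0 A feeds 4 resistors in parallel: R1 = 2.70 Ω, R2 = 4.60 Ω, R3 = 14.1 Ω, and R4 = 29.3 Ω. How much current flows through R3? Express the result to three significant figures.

I ≈ 2.66 A

Total conductance ΣG = 1/2.70 + 1/4.60 + 1/14.1 + 1/29.3 = 0.6928 (units of 1/Ω).
Current divider: I(R3) = I_s · G_k/ΣG = 26.0 × (0.07092/0.6928) = 26.0 × 0.1024 = 2.662 A.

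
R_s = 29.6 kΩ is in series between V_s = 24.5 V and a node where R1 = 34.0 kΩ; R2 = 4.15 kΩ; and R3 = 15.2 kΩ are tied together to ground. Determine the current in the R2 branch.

Equivalent of the parallel group: R_p = 2.975 kΩ.
V_A = 24.5 × 2.975/32.57 = 2.237 V.
I(R2) = V_A / R2 = 2.237/4.15 = 0.5391 mA.
(Equivalently: I_total = 0.7521 mA, then current-divider fraction G_k/ΣG = 0.7168.)

I ≈ 0.539 mA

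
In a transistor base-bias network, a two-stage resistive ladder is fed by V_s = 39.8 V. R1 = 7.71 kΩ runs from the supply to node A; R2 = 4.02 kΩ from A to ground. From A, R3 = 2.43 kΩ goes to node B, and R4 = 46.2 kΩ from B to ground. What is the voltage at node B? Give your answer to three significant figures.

Looking into the second stage from A: R3 + R4 = 48.63 kΩ appears in parallel with R2.
Effective lower resistance at A: R2 ‖ 48.63 = 3.713 kΩ.
First divider: V_A = V_s · 3.713/(7.71 + 3.713) = 12.94 V.
V_B = V_A × 0.9500 = 12.29 V.

V_B ≈ 12.3 V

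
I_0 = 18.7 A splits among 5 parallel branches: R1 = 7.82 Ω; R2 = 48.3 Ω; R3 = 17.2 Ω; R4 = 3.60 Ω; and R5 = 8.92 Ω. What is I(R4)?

I ≈ 8.71 A

Conductances: ΣG = 1/7.82 + 1/48.3 + 1/17.2 + 1/3.60 + 1/8.92 = 0.5966 (1/Ω).
Current divider: I(R4) = I_0 · G_k/ΣG = 18.7 × (0.2778/0.5966) = 18.7 × 0.4656 = 8.707 A.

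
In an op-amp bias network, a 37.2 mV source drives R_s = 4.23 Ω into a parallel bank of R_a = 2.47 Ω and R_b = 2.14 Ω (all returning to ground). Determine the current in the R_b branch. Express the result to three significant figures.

Parallel bank: R_p = 1/(1/2.47 + 1/2.14) = 1.147 Ω.
V_A by voltage divider: V_A = 37.2 × 1.147/(4.23 + 1.147) = 7.933 mV.
Branch current I = V_A/R_b = 7.933/2.14 = 3.707 mA.

I ≈ 3.71 mA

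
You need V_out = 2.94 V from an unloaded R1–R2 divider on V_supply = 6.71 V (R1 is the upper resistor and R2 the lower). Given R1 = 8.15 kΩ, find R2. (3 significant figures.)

Required fraction k = V_out/V_supply = 0.4382.
So R2 = R1 · V_out/(V_supply − V_out) = 8.15 × 2.94/(6.71 − 2.94) = 8.15 × 0.7798 = 6.356 kΩ.

R2 ≈ 6.36 kΩ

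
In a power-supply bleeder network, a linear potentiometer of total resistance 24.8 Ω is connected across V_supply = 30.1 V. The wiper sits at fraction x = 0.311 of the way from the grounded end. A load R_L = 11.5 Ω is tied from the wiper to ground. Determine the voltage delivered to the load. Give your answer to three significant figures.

Split the track: R_lower = x·R_p = 7.713 Ω, R_upper = (1−x)·R_p = 17.09 Ω.
(x·R_p) ‖ R_L = 4.617 Ω.
V_out = 30.1 × 4.617/(17.09 + 4.617) = 6.403 V.
(Unloaded: V_out = x·V_supply = 9.36 V.)

V_out ≈ 6.40 V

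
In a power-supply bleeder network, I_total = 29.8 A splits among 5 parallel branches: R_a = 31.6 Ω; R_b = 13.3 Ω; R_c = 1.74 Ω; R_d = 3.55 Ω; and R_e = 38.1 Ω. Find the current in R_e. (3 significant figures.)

ΣG = 1/31.6 + 1/13.3 + 1/1.74 + 1/3.55 + 1/38.1 = 0.9895.
Current divider: I(R_e) = I_total · G_k/ΣG = 29.8 × (0.02625/0.9895) = 29.8 × 0.02653 = 0.7905 A.

I ≈ 0.790 A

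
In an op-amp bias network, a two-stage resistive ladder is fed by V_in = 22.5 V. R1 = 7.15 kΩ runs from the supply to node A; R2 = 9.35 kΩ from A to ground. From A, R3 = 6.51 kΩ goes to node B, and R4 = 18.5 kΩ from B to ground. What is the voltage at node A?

V_A ≈ 11.0 V

The second stage (R3 + R4 = 25.01 kΩ) loads node A in parallel with R2.
R2 ‖ (R3+R4) = 6.806 kΩ.
V_A = 22.5 × 6.806/(7.15 + 6.806) = 10.97 V.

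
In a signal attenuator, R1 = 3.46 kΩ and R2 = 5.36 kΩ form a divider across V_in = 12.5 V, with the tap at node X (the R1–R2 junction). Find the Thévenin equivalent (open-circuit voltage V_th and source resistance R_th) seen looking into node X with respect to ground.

With X open, the divider is unloaded: V_th = 12.5 × 5.36/8.820 = 7.596 V.
Looking into X with the source shorted: R_th = R1·R2/(R1+R2) = 3.460 × 5.36/8.820 = 2.103 kΩ.

V_th ≈ 7.60 V, R_th ≈ 2.10 kΩ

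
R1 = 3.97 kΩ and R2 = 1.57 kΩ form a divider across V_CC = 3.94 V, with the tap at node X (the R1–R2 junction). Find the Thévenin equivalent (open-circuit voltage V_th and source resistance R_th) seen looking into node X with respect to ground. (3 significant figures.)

V_th is the unloaded tap voltage: V_CC · R2/(R1+R2) = 3.94 × 0.2834 = 1.117 V.
Looking into X with the source shorted: R_th = R1·R2/(R1+R2) = 3.970 × 1.57/5.540 = 1.125 kΩ.

V_th ≈ 1.12 V, R_th ≈ 1.13 kΩ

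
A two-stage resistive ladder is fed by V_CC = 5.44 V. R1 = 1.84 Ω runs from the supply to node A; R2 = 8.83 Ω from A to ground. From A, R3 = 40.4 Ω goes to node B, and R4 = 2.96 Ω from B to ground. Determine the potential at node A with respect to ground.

V_A ≈ 4.35 V

Looking into the second stage from A: R3 + R4 = 43.36 Ω appears in parallel with R2.
Effective lower resistance at A: R2 ‖ 43.36 = 7.336 Ω.
So V_A = 5.44 × 0.7995 = 4.349 V.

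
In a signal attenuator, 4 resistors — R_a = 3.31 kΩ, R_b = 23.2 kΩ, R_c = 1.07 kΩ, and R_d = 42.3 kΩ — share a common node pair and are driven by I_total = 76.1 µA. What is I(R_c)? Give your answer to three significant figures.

Total conductance ΣG = 1/3.31 + 1/23.2 + 1/1.07 + 1/42.3 = 1.303 (units of 1/kΩ).
By the current-divider rule, I = I_total · G_k/ΣG = 76.1 × 0.7170 = 54.56 µA.

I ≈ 54.6 µA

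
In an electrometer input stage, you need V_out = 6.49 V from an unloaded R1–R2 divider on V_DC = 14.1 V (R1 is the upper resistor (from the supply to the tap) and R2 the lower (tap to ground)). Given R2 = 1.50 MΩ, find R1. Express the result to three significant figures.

R1 ≈ 1.76 MΩ

The divider ratio is R2/(R1+R2) = 6.49/14.1 = 0.4603.
R1 = R2·(1/k − 1) = 1.50 × 1.173 = 1.759 MΩ.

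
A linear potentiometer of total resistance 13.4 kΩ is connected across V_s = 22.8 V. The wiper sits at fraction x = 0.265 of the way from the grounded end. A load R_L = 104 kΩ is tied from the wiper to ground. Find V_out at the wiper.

V_out ≈ 5.89 V

Split the track: R_lower = x·R_p = 3.551 kΩ, R_upper = (1−x)·R_p = 9.849 kΩ.
R_L loads the lower segment: effective lower R = 3.434 kΩ.
V_out = 22.8 × 3.434/(9.849 + 3.434) = 5.894 V.
(Unloaded: V_out = x·V_s = 6.04 V.)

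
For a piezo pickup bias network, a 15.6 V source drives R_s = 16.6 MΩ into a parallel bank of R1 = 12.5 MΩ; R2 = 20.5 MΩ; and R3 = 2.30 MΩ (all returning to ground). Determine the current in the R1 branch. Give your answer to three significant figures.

I ≈ 0.121 µA

Combine the parallel branches: R_p = (1/12.5 + 1/20.5 + 1/2.30)⁻¹ = 1.774 MΩ.
V_A = 15.6 × 1.774/18.37 = 1.506 V.
Branch current I = V_A/R1 = 1.506/12.5 = 0.1205 µA.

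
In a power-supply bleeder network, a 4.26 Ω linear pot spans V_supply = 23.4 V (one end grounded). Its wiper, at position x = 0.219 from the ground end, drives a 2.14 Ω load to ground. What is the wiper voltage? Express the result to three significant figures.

V_out ≈ 3.82 V

Lower segment x·R_p = 0.9329 Ω; upper segment (1−x)·R_p = 3.327 Ω.
R_L loads the lower segment: effective lower R = 0.6497 Ω.
Loaded-divider output: V_out = 23.4 × 0.1634 = 3.823 V.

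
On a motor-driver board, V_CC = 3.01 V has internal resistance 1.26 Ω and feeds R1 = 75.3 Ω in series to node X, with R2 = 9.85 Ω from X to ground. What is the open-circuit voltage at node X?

R1' = 1.26 + 75.3 = 76.56 Ω (source resistance + R1).
V_th is the unloaded tap voltage: V_CC · R2/(R1'+R2) = 3.01 × 0.1140 = 0.3431 V.

V_th ≈ 0.343 V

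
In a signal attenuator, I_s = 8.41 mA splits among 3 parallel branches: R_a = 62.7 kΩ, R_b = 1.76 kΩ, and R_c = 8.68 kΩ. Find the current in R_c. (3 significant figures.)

I ≈ 1.39 mA

Conductances: ΣG = 1/62.7 + 1/1.76 + 1/8.68 = 0.6993 (1/kΩ).
Current divider: I(R_c) = I_s · G_k/ΣG = 8.41 × (0.1152/0.6993) = 8.41 × 0.1647 = 1.385 mA.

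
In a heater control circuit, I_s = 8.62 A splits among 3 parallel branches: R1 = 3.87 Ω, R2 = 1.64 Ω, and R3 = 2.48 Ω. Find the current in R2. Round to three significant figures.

Total conductance ΣG = 1/3.87 + 1/1.64 + 1/2.48 = 1.271 (units of 1/Ω).
R2 takes the fraction G_k/ΣG = 0.6098/1.271 = 0.4796, so I = 8.62 × 0.4796 = 4.134 A.

I ≈ 4.13 A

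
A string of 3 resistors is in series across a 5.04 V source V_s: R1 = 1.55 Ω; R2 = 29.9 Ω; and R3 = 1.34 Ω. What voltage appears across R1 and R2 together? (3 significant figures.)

ΣR = 1.55 + 29.9 + 1.34 = 32.79 Ω.
R_{R1..R2} = 1.55 + 29.9 = 31.45 Ω.
Voltage divider: V = V_s · (31.45 / 32.79) = 5.04 × 0.9591 = 4.834 V.

V ≈ 4.83 V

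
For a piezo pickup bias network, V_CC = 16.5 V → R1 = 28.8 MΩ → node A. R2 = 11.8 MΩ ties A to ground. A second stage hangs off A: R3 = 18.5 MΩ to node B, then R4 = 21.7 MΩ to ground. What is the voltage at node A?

V_A ≈ 3.97 V

Looking into the second stage from A: R3 + R4 = 40.20 MΩ appears in parallel with R2.
R2 ‖ (R3+R4) = 9.122 MΩ.
V_A = 16.5 × 9.122/(28.8 + 9.122) = 3.969 V.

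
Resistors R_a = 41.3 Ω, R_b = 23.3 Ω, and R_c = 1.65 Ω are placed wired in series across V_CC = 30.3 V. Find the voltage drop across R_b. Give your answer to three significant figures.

Total series resistance ΣR = 41.3 + 23.3 + 1.65 = 66.25 Ω.
By the voltage-divider rule, V = 30.3 × 23.30/66.25 = 10.66 V.

V ≈ 10.7 V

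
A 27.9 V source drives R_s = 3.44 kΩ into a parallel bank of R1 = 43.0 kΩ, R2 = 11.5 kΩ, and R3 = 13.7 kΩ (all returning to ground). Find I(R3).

Parallel bank: R_p = 1/(1/43.0 + 1/11.5 + 1/13.7) = 5.458 kΩ.
V_A = 27.9 × 5.458/8.898 = 17.11 V.
Branch current I = V_A/R3 = 17.11/13.7 = 1.249 mA.

I ≈ 1.25 mA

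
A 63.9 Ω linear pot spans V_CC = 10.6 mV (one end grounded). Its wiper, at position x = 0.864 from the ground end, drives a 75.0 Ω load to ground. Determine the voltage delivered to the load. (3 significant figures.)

The pot divides into 8.690 Ω above the wiper and 55.21 Ω below.
Lower segment in parallel with the load: 55.21 ‖ 75.0 = 31.80 Ω.
Loaded-divider output: V_out = 10.6 × 0.7854 = 8.325 mV.

V_out ≈ 8.32 mV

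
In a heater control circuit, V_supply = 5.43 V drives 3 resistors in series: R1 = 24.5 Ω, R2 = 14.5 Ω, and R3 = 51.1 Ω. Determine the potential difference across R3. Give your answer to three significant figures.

V ≈ 3.08 V

ΣR = 24.5 + 14.5 + 51.1 = 90.10 Ω.
V = V_supply · R/ΣR = 5.43 × 0.5671 = 3.080 V.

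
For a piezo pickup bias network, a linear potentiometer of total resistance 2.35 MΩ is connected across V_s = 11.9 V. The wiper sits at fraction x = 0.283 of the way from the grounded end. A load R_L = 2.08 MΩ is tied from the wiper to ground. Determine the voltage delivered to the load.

V_out ≈ 2.74 V

Lower segment x·R_p = 0.6650 MΩ; upper segment (1−x)·R_p = 1.685 MΩ.
(x·R_p) ‖ R_L = 0.5039 MΩ.
Then V_out = V_s · 0.5039/(1.685 + 0.5039) = 2.740 V.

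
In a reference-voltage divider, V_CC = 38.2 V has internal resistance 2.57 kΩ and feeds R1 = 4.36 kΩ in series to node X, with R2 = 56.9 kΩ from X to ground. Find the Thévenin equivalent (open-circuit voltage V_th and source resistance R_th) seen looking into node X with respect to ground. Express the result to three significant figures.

R1' = 2.57 + 4.36 = 6.930 kΩ (source resistance + R1).
Open-circuit (no load on X): V_th = V_CC · R2/(R1' + R2) = 38.2 × 56.9/(6.930 + 56.9) = 34.05 V.
With V_CC suppressed (replaced by a short), R_th = R1' ‖ R2 = (6.930 × 56.9)/(6.930 + 56.9) = 6.178 kΩ.

V_th ≈ 34.1 V, R_th ≈ 6.18 kΩ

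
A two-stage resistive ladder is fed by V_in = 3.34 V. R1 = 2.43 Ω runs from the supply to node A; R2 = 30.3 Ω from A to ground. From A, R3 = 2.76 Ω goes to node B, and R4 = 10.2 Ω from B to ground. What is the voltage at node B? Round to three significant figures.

V_B ≈ 2.07 V

Looking into the second stage from A: R3 + R4 = 12.96 Ω appears in parallel with R2.
Effective lower resistance at A: R2 ‖ 12.96 = 9.077 Ω.
So V_A = 3.34 × 0.7888 = 2.635 V.
Then the unloaded second divider: V_B = V_A × R4/(R3+R4) = 2.635 × 0.7870 = 2.074 V.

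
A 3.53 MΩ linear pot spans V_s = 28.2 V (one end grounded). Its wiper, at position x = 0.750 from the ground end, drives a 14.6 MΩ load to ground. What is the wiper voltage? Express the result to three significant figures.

V_out ≈ 20.2 V

The pot divides into 0.8825 MΩ above the wiper and 2.647 MΩ below.
Lower segment in parallel with the load: 2.647 ‖ 14.6 = 2.241 MΩ.
V_out = 28.2 × 2.241/(0.8825 + 2.241) = 20.23 V.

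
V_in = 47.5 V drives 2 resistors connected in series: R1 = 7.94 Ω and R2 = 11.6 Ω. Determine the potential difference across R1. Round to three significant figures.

ΣR = 7.94 + 11.6 = 19.54 Ω.
Voltage divider: V = V_in · (7.940 / 19.54) = 47.5 × 0.4063 = 19.30 V.

V ≈ 19.3 V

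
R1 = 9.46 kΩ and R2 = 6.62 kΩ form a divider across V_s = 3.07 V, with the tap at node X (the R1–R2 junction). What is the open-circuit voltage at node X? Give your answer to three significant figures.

V_th ≈ 1.26 V

V_th is the unloaded tap voltage: V_s · R2/(R1+R2) = 3.07 × 0.4117 = 1.264 V.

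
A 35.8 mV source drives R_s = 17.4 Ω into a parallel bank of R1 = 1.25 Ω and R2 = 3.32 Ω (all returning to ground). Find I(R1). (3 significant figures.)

Equivalent of the parallel group: R_p = 0.9081 Ω.
Node voltage V_A = V_supply · R_p/(R_s + R_p) = 35.8 × 0.04960 = 1.776 mV.
Branch current I = V_A/R1 = 1.776/1.25 = 1.421 mA.
(Equivalently: I_total = 1.955 mA, then current-divider fraction G_k/ΣG = 0.7265.)

I ≈ 1.42 mA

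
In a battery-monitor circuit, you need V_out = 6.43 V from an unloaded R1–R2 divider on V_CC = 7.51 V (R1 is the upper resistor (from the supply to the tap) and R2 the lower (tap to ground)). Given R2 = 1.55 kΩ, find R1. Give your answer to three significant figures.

R1 ≈ 0.260 kΩ

The divider ratio is R2/(R1+R2) = 6.43/7.51 = 0.8562.
So R1 = R2 · (V_CC/V_out − 1) = 1.55 × (7.51/6.43 − 1) = 1.55 × 0.1680 = 0.2603 kΩ.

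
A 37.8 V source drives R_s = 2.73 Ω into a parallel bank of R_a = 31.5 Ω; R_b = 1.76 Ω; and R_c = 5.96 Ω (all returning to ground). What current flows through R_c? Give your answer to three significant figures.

Parallel bank: R_p = 1/(1/31.5 + 1/1.76 + 1/5.96) = 1.303 Ω.
Node voltage V_A = V_CC · R_p/(R_s + R_p) = 37.8 × 0.3230 = 12.21 V.
I(R_c) = V_A / R_c = 12.21/5.96 = 2.049 A.
(Check via current divider: I_total = 9.374 A; share G_k/ΣG = 0.2186 → same result.)

I ≈ 2.05 A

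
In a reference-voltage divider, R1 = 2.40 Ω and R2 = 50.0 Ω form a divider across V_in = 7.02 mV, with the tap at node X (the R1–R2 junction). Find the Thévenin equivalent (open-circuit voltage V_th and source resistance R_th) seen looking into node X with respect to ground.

V_th ≈ 6.70 mV, R_th ≈ 2.29 Ω

With X open, the divider is unloaded: V_th = 7.02 × 50.0/52.40 = 6.698 mV.
Zeroing V_in shorts the top of R1 to ground, so R_th = R1 ‖ R2 = 2.290 Ω.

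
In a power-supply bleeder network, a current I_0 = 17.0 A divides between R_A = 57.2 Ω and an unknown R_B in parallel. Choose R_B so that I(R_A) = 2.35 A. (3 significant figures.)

R_B ≈ 9.18 Ω

In a two-way split, I_A/I_0 = R_B/(R_A + R_B).
2.35/17.0 = R_B/(R_A + R_B) → R_B = R_A · (0.1382)/(1 − 0.1382) = 57.2 × 0.1604 = 9.175 Ω.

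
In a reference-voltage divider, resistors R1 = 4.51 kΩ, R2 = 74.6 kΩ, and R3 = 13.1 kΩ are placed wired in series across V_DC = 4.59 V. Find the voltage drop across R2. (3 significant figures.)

ΣR = 4.51 + 74.6 + 13.1 = 92.21 kΩ.
By the voltage-divider rule, V = 4.59 × 74.60/92.21 = 3.713 V.

V ≈ 3.71 V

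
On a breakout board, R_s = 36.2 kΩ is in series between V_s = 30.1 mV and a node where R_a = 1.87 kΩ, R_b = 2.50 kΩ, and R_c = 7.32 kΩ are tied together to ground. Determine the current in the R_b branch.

Combine the parallel branches: R_p = (1/1.87 + 1/2.50 + 1/7.32)⁻¹ = 0.9334 kΩ.
Node voltage V_A = V_s · R_p/(R_s + R_p) = 30.1 × 0.02514 = 0.7566 mV.
I(R_b) = V_A / R_b = 0.7566/2.50 = 0.3026 µA.

I ≈ 0.303 µA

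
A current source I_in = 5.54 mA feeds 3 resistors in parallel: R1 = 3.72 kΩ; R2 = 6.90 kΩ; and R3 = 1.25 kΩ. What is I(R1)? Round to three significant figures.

Total conductance ΣG = 1/3.72 + 1/6.90 + 1/1.25 = 1.214 (units of 1/kΩ).
Current divider: I(R1) = I_in · G_k/ΣG = 5.54 × (0.2688/1.214) = 5.54 × 0.2215 = 1.227 mA.

I ≈ 1.23 mA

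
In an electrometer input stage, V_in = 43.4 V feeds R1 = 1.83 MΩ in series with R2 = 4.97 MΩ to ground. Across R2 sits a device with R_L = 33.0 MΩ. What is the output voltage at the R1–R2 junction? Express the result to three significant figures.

The load sits in parallel with R2, giving an effective lower resistance R2' = R2·R_L/(R2+R_L) = 4.319 MΩ.
Now apply the divider: V_out = 43.4 × 0.7024 = 30.48 V.

V_out ≈ 30.5 V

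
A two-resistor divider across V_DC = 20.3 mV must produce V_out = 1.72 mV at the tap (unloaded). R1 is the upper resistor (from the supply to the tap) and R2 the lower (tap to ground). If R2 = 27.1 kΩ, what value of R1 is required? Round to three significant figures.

V_out/V_DC = R2/(R1+R2) = 0.08473.
Rearranging, R1 = R2·(1−k)/k = 27.1 × 10.80 = 292.7 kΩ.

R1 ≈ 293 kΩ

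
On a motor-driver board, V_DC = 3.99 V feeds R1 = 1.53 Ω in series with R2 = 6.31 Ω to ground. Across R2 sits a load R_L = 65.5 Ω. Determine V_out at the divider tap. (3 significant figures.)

V_out ≈ 3.15 V

R2 ‖ R_L = (6.31 × 65.5)/(6.31 + 65.5) = 5.756 Ω.
Now apply the divider: V_out = 3.99 × 0.7900 = 3.152 V.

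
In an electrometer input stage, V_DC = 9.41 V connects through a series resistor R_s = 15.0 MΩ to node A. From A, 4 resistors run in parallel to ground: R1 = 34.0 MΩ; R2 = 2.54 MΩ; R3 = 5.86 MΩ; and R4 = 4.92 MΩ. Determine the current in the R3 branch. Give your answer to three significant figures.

I ≈ 0.124 µA

Equivalent of the parallel group: R_p = 1.255 MΩ.
V_A by voltage divider: V_A = 9.41 × 1.255/(15.0 + 1.255) = 0.7263 V.
I(R3) = V_A / R3 = 0.7263/5.86 = 0.1240 µA.
(Check via current divider: I_total = 0.5789 µA; share G_k/ΣG = 0.2141 → same result.)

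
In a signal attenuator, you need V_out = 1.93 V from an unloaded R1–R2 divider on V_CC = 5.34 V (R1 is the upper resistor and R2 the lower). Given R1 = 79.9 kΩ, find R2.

Required fraction k = V_out/V_CC = 0.3614.
Rearranging, R2 = R1·k/(1−k) = 79.9 × 0.5660 = 45.22 kΩ.

R2 ≈ 45.2 kΩ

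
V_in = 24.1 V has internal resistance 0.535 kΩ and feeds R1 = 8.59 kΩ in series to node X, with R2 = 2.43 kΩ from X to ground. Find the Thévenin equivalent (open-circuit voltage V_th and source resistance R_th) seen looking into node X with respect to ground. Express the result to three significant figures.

V_th ≈ 5.07 V, R_th ≈ 1.92 kΩ

R1' = 0.535 + 8.59 = 9.125 kΩ (source resistance + R1).
V_th is the unloaded tap voltage: V_in · R2/(R1'+R2) = 24.1 × 0.2103 = 5.068 V.
Zeroing V_in shorts the top of R1' to ground, so R_th = R1' ‖ R2 = 1.919 kΩ.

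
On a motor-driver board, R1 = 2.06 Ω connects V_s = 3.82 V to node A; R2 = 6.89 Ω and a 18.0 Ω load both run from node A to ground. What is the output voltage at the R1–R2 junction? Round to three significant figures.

The load sits in parallel with R2, giving an effective lower resistance R2' = R2·R_L/(R2+R_L) = 4.983 Ω.
Voltage divider with the loaded lower leg: V_out = 3.82 × 4.983/(2.06 + 4.983) = 3.82 × 0.7075 = 2.703 V.
(Unloaded it would be 2.94 V; the load pulls it down.)

V_out ≈ 2.70 V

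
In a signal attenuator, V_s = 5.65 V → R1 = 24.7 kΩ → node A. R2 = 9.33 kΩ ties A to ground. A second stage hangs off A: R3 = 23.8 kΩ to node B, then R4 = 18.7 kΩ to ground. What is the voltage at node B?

The second stage (R3 + R4 = 42.50 kΩ) loads node A in parallel with R2.
Effective lower resistance at A: R2 ‖ 42.50 = 7.650 kΩ.
V_A = 5.65 × 7.650/(24.7 + 7.650) = 1.336 V.
V_B = V_A × 0.4400 = 0.5879 V.

V_B ≈ 0.588 V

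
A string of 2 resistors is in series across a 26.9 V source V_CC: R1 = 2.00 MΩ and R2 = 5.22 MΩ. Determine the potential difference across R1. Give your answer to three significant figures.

V ≈ 7.45 V

Total series resistance ΣR = 2.00 + 5.22 = 7.220 MΩ.
V = V_CC · R/ΣR = 26.9 × 0.2770 = 7.452 V.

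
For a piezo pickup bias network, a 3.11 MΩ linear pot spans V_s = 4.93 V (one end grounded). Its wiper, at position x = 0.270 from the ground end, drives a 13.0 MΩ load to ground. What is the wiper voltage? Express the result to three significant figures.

V_out ≈ 1.27 V

Split the track: R_lower = x·R_p = 0.8397 MΩ, R_upper = (1−x)·R_p = 2.270 MΩ.
Lower segment in parallel with the load: 0.8397 ‖ 13.0 = 0.7888 MΩ.
Loaded-divider output: V_out = 4.93 × 0.2578 = 1.271 V.
(Unloaded: V_out = x·V_s = 1.33 V.)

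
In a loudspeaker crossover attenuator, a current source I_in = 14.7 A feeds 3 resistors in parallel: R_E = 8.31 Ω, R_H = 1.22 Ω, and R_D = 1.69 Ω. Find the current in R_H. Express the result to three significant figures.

Conductances: ΣG = 1/8.31 + 1/1.22 + 1/1.69 = 1.532 (1/Ω).
By the current-divider rule, I = I_in · G_k/ΣG = 14.7 × 0.5351 = 7.866 A.

I ≈ 7.87 A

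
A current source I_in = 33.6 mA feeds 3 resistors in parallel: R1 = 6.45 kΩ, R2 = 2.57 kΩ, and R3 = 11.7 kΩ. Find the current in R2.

I ≈ 20.8 mA

Total conductance ΣG = 1/6.45 + 1/2.57 + 1/11.7 = 0.6296 (units of 1/kΩ).
R2 takes the fraction G_k/ΣG = 0.3891/0.6296 = 0.6180, so I = 33.6 × 0.6180 = 20.76 mA.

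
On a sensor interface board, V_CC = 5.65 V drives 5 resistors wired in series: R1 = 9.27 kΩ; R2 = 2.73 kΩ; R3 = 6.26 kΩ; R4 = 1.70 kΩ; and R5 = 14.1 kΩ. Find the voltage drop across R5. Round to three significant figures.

V ≈ 2.34 V

Series total: ΣR = 9.27 + 2.73 + 6.26 + 1.70 + 14.1 = 34.06 kΩ.
V = V_CC · R/ΣR = 5.65 × 0.4140 = 2.339 V.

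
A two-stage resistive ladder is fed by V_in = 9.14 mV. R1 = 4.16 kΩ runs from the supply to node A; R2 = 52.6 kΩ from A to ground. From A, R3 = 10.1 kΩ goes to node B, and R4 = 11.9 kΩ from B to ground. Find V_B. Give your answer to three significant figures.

V_B ≈ 3.90 mV

The second stage (R3 + R4 = 22.00 kΩ) loads node A in parallel with R2.
Effective lower resistance at A: R2 ‖ 22.00 = 15.51 kΩ.
So V_A = 9.14 × 0.7885 = 7.207 mV.
V_B = V_A × 0.5409 = 3.898 mV.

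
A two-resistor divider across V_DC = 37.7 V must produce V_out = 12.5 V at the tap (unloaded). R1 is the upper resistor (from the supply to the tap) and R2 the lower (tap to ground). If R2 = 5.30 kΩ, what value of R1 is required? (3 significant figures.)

R1 ≈ 10.7 kΩ

V_out/V_DC = R2/(R1+R2) = 0.3316.
So R1 = R2 · (V_DC/V_out − 1) = 5.30 × (37.7/12.5 − 1) = 5.30 × 2.016 = 10.68 kΩ.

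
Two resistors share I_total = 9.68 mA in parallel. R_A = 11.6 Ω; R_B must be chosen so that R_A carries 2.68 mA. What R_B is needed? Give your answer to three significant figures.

The fraction through R_A equals R_B/(R_A+R_B).
2.68/9.68 = R_B/(R_A + R_B) → R_B = R_A · (0.2769)/(1 − 0.2769) = 11.6 × 0.3829 = 4.441 Ω.

R_B ≈ 4.44 Ω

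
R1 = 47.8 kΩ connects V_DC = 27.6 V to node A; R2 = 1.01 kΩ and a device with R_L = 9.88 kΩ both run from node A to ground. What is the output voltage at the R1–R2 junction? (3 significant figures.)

R2 ‖ R_L = (1.01 × 9.88)/(1.01 + 9.88) = 0.9163 kΩ.
Voltage divider with the loaded lower leg: V_out = 27.6 × 0.9163/(47.8 + 0.9163) = 27.6 × 0.01881 = 0.5191 V.

V_out ≈ 0.519 V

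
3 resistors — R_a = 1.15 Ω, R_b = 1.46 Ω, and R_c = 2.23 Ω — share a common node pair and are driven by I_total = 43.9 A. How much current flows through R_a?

I ≈ 19.1 A

ΣG = 1/1.15 + 1/1.46 + 1/2.23 = 2.003.
By the current-divider rule, I = I_total · G_k/ΣG = 43.9 × 0.4341 = 19.06 A.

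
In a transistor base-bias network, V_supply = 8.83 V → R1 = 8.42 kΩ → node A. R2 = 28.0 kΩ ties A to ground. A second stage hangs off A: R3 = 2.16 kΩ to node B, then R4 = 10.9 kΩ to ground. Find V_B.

The second stage (R3 + R4 = 13.06 kΩ) loads node A in parallel with R2.
Effective lower resistance at A: R2 ‖ 13.06 = 8.906 kΩ.
V_A = 8.83 × 8.906/(8.42 + 8.906) = 4.539 V.
V_B = V_A × 0.8346 = 3.788 V.

V_B ≈ 3.79 V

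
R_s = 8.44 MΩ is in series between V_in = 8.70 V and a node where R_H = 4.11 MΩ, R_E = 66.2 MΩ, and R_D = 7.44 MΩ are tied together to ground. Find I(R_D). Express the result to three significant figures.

I ≈ 0.271 µA

Equivalent of the parallel group: R_p = 2.546 MΩ.
V_A = 8.70 × 2.546/10.99 = 2.016 V.
Branch current I = V_A/R_D = 2.016/7.44 = 0.2710 µA.
(Check via current divider: I_total = 0.7919 µA; share G_k/ΣG = 0.3422 → same result.)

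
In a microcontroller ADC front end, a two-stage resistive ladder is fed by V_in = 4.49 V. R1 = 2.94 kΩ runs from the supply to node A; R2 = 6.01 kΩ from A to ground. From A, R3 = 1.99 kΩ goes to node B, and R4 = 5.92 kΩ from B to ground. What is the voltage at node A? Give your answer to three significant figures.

The second stage (R3 + R4 = 7.910 kΩ) loads node A in parallel with R2.
R2 ‖ (R3+R4) = 3.415 kΩ.
First divider: V_A = V_in · 3.415/(2.94 + 3.415) = 2.413 V.

V_A ≈ 2.41 V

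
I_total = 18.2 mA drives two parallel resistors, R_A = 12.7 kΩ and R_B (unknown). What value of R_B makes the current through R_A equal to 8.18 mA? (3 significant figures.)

The fraction through R_A equals R_B/(R_A+R_B).
With f = 0.4495, R_B = R_A · f/(1−f) = 12.7 × 0.8164 = 10.37 kΩ.

R_B ≈ 10.4 kΩ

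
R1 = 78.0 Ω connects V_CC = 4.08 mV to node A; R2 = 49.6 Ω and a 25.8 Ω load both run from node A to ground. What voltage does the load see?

First combine the lower leg with the load: R2 ‖ R_L = 16.97 Ω.
Voltage divider with the loaded lower leg: V_out = 4.08 × 16.97/(78.0 + 16.97) = 4.08 × 0.1787 = 0.7291 mV.

V_out ≈ 0.729 mV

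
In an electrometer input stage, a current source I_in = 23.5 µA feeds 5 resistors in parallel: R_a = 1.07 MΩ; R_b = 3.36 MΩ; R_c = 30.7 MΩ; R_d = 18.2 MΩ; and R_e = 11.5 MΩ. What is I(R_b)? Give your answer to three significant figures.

Conductances: ΣG = 1/1.07 + 1/3.36 + 1/30.7 + 1/18.2 + 1/11.5 = 1.407 (1/MΩ).
By the current-divider rule, I = I_in · G_k/ΣG = 23.5 × 0.2116 = 4.972 µA.

I ≈ 4.97 µA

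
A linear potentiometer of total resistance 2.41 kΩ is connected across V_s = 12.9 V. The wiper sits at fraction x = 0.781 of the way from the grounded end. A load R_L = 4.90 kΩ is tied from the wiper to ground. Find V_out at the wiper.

The pot divides into 0.5278 kΩ above the wiper and 1.882 kΩ below.
Lower segment in parallel with the load: 1.882 ‖ 4.90 = 1.360 kΩ.
Then V_out = V_s · 1.360/(0.5278 + 1.360) = 9.293 V.

V_out ≈ 9.29 V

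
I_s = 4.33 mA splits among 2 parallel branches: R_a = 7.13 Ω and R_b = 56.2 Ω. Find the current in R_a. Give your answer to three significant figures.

With just two branches, the current splits inversely with resistance.
So I = 4.33 × 56.2/63.33 = 3.843 mA.

I ≈ 3.84 mA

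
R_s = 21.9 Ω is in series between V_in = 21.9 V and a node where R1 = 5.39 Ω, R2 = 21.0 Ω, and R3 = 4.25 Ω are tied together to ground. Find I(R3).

I ≈ 0.458 A

Combine the parallel branches: R_p = (1/5.39 + 1/21.0 + 1/4.25)⁻¹ = 2.135 Ω.
V_A by voltage divider: V_A = 21.9 × 2.135/(21.9 + 2.135) = 1.945 V.
I(R3) = V_A / R3 = 1.945/4.25 = 0.4577 A.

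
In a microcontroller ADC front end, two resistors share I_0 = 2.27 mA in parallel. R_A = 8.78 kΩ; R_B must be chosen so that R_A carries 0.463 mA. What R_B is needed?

The fraction through R_A equals R_B/(R_A+R_B).
With f = 0.2040, R_B = R_A · f/(1−f) = 8.78 × 0.2562 = 2.250 kΩ.

R_B ≈ 2.25 kΩ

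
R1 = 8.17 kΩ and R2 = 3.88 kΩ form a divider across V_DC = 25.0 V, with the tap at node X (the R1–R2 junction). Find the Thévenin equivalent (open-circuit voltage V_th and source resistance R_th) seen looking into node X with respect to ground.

Open-circuit (no load on X): V_th = V_DC · R2/(R1 + R2) = 25.0 × 3.88/(8.170 + 3.88) = 8.050 V.
With V_DC suppressed (replaced by a short), R_th = R1 ‖ R2 = (8.170 × 3.88)/(8.170 + 3.88) = 2.631 kΩ.

V_th ≈ 8.05 V, R_th ≈ 2.63 kΩ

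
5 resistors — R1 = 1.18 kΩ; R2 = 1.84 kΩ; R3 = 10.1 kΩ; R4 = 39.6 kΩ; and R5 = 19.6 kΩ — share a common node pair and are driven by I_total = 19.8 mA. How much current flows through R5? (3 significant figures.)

I ≈ 0.645 mA

ΣG = 1/1.18 + 1/1.84 + 1/10.1 + 1/39.6 + 1/19.6 = 1.566.
Current divider: I(R5) = I_total · G_k/ΣG = 19.8 × (0.05102/1.566) = 19.8 × 0.03258 = 0.6450 mA.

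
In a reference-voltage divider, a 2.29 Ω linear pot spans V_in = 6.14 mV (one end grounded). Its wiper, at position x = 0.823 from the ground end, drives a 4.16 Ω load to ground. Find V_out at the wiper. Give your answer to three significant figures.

V_out ≈ 4.68 mV

Split the track: R_lower = x·R_p = 1.885 Ω, R_upper = (1−x)·R_p = 0.4053 Ω.
(x·R_p) ‖ R_L = 1.297 Ω.
Then V_out = V_in · 1.297/(0.4053 + 1.297) = 4.678 mV.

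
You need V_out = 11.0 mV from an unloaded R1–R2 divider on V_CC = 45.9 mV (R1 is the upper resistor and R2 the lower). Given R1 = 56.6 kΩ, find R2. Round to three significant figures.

Required fraction k = V_out/V_CC = 0.2397.
So R2 = R1 · V_out/(V_CC − V_out) = 56.6 × 11.0/(45.9 − 11.0) = 56.6 × 0.3152 = 17.84 kΩ.

R2 ≈ 17.8 kΩ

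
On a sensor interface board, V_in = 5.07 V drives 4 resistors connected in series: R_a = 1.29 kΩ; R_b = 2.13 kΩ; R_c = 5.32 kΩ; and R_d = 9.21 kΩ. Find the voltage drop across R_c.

V ≈ 1.50 V

Series total: ΣR = 1.29 + 2.13 + 5.32 + 9.21 = 17.95 kΩ.
By the voltage-divider rule, V = 5.07 × 5.320/17.95 = 1.503 V.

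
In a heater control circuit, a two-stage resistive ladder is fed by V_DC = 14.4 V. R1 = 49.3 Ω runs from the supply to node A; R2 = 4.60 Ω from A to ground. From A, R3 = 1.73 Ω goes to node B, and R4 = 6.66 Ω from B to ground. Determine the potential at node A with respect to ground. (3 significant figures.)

V_A ≈ 0.818 V

Node A sees R2 in parallel with the series input of stage 2, R3 + R4 = 8.390 Ω.
R2 ‖ (R3+R4) = 2.971 Ω.
So V_A = 14.4 × 0.05684 = 0.8185 V.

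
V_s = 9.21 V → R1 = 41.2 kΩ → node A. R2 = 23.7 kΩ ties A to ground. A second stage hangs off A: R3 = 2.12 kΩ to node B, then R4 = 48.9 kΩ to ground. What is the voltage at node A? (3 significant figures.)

Node A sees R2 in parallel with the series input of stage 2, R3 + R4 = 51.02 kΩ.
Effective lower resistance at A: R2 ‖ 51.02 = 16.18 kΩ.
V_A = 9.21 × 16.18/(41.2 + 16.18) = 2.597 V.

V_A ≈ 2.60 V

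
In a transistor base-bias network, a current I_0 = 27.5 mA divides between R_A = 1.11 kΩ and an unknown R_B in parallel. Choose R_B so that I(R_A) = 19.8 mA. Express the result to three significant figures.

R_B ≈ 2.85 kΩ

Two-branch current divider: I_A = I_0 · R_B/(R_A + R_B).
19.8/27.5 = R_B/(R_A + R_B) → R_B = R_A · (0.7200)/(1 − 0.7200) = 1.11 × 2.571 = 2.854 kΩ.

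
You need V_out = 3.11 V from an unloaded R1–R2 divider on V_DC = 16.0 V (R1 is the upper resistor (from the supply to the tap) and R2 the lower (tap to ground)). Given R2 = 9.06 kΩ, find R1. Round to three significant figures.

The divider ratio is R2/(R1+R2) = 3.11/16.0 = 0.1944.
So R1 = R2 · (V_DC/V_out − 1) = 9.06 × (16.0/3.11 − 1) = 9.06 × 4.145 = 37.55 kΩ.

R1 ≈ 37.6 kΩ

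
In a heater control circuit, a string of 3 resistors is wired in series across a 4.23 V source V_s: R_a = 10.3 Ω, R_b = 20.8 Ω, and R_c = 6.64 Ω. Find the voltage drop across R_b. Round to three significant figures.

V ≈ 2.33 V

ΣR = 10.3 + 20.8 + 6.64 = 37.74 Ω.
Voltage divider: V = V_s · (20.80 / 37.74) = 4.23 × 0.5511 = 2.331 V.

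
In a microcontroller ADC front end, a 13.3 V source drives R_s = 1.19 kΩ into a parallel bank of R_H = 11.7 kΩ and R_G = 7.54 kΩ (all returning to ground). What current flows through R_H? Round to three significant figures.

I ≈ 0.903 mA

Combine the parallel branches: R_p = (1/11.7 + 1/7.54)⁻¹ = 4.585 kΩ.
V_A = 13.3 × 4.585/5.775 = 10.56 V.
Branch current I = V_A/R_H = 10.56/11.7 = 0.9025 mA.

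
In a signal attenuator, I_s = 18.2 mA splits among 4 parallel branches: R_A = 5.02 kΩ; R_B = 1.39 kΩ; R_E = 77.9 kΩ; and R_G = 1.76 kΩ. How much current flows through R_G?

ΣG = 1/5.02 + 1/1.39 + 1/77.9 + 1/1.76 = 1.500.
Current divider: I(R_G) = I_s · G_k/ΣG = 18.2 × (0.5682/1.500) = 18.2 × 0.3789 = 6.896 mA.

I ≈ 6.90 mA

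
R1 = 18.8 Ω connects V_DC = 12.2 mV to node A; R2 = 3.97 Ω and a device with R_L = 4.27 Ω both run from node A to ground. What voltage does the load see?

First combine the lower leg with the load: R2 ‖ R_L = 2.057 Ω.
Voltage divider with the loaded lower leg: V_out = 12.2 × 2.057/(18.8 + 2.057) = 12.2 × 0.09864 = 1.203 mV.
(Unloaded it would be 2.13 mV; the load pulls it down.)

V_out ≈ 1.20 mV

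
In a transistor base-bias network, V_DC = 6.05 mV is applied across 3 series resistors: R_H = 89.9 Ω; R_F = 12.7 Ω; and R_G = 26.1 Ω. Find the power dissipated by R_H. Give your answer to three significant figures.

P ≈ 0.199 µW

ΣR = 128.7 Ω → I = 6.05/128.7 = 0.04701 mA.
V(R_H) = I·R = 4.226 mV; P = V·I = 4.226 × 0.04701 = 0.1987 µW.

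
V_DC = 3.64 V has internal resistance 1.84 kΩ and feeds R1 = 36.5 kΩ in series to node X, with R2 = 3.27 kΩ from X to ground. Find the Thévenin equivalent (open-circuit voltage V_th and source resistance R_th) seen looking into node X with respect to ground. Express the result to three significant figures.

V_th ≈ 0.286 V, R_th ≈ 3.01 kΩ

R1' = 1.84 + 36.5 = 38.34 kΩ (source resistance + R1).
V_th is the unloaded tap voltage: V_DC · R2/(R1'+R2) = 3.64 × 0.07859 = 0.2861 V.
With V_DC suppressed (replaced by a short), R_th = R1' ‖ R2 = (38.34 × 3.27)/(38.34 + 3.27) = 3.013 kΩ.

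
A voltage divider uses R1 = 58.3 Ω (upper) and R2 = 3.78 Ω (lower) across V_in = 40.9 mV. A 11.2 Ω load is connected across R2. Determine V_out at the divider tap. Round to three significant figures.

First combine the lower leg with the load: R2 ‖ R_L = 2.826 Ω.
Now apply the divider: V_out = 40.9 × 0.04623 = 1.891 mV.

V_out ≈ 1.89 mV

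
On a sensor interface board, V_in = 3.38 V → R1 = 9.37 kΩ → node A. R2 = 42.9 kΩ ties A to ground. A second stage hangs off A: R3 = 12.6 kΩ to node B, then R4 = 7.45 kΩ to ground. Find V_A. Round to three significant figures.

Node A sees R2 in parallel with the series input of stage 2, R3 + R4 = 20.05 kΩ.
Effective lower resistance at A: R2 ‖ 20.05 = 13.66 kΩ.
So V_A = 3.38 × 0.5932 = 2.005 V.

V_A ≈ 2.01 V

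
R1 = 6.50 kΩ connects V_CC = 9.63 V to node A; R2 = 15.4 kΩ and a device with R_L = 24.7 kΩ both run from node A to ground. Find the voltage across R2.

V_out ≈ 5.71 V

First combine the lower leg with the load: R2 ‖ R_L = 9.486 kΩ.
Then V_out = V_CC · R2'/(R1 + R2') = 9.63 × 9.486/15.99 = 5.714 V.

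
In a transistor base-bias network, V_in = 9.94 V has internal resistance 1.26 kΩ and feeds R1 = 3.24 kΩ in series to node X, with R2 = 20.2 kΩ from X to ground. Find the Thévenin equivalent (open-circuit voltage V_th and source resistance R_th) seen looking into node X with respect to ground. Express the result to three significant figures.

R1' = 1.26 + 3.24 = 4.500 kΩ (source resistance + R1).
V_th is the unloaded tap voltage: V_in · R2/(R1'+R2) = 9.94 × 0.8178 = 8.129 V.
Looking into X with the source shorted: R_th = R1'·R2/(R1'+R2) = 4.500 × 20.2/24.70 = 3.680 kΩ.

V_th ≈ 8.13 V, R_th ≈ 3.68 kΩ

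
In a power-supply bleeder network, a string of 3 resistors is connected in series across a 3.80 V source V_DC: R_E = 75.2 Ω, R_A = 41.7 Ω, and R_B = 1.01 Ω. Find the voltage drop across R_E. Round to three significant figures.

V ≈ 2.42 V

Series total: ΣR = 75.2 + 41.7 + 1.01 = 117.9 Ω.
V = V_DC · R/ΣR = 3.80 × 0.6378 = 2.424 V.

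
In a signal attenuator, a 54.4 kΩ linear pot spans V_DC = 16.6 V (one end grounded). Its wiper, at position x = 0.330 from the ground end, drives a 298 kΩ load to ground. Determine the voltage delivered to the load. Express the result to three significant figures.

V_out ≈ 5.27 V

Lower segment x·R_p = 17.95 kΩ; upper segment (1−x)·R_p = 36.45 kΩ.
(x·R_p) ‖ R_L = 16.93 kΩ.
Then V_out = V_DC · 16.93/(36.45 + 16.93) = 5.265 V.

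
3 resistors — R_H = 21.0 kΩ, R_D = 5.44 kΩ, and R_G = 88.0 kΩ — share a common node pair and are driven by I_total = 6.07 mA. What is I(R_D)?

Total conductance ΣG = 1/21.0 + 1/5.44 + 1/88.0 = 0.2428 (units of 1/kΩ).
By the current-divider rule, I = I_total · G_k/ΣG = 6.07 × 0.7571 = 4.595 mA.

I ≈ 4.60 mA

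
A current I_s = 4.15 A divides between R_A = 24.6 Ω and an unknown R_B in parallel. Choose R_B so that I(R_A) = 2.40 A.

In a two-way split, I_A/I_s = R_B/(R_A + R_B).
2.40/4.15 = R_B/(R_A + R_B) → R_B = R_A · (0.5783)/(1 − 0.5783) = 24.6 × 1.371 = 33.74 Ω.

R_B ≈ 33.7 Ω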